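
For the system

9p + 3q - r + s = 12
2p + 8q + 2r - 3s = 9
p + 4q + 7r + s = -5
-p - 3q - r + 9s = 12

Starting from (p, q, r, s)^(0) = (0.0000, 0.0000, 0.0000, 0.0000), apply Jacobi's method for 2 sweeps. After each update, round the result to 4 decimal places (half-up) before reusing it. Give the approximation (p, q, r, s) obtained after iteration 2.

(0.7308, 1.4702, -1.7381, 1.7771)

Iteration 1:
  p = (12 - (3)·0.0000 - (-1)·0.0000 - (1)·0.0000) / (9) = 1.3333
  q = (9 - (2)·0.0000 - (2)·0.0000 - (-3)·0.0000) / (8) = 1.1250
  r = (-5 - (1)·0.0000 - (4)·0.0000 - (1)·0.0000) / (7) = -0.7143
  s = (12 - (-1)·0.0000 - (-3)·0.0000 - (-1)·0.0000) / (9) = 1.3333
Iteration 2:
  p = (12 - (3)·1.1250 - (-1)·-0.7143 - (1)·1.3333) / (9) = 0.7308
  q = (9 - (2)·1.3333 - (2)·-0.7143 - (-3)·1.3333) / (8) = 1.4702
  r = (-5 - (1)·1.3333 - (4)·1.1250 - (1)·1.3333) / (7) = -1.7381
  s = (12 - (-1)·1.3333 - (-3)·1.1250 - (-1)·-0.7143) / (9) = 1.7771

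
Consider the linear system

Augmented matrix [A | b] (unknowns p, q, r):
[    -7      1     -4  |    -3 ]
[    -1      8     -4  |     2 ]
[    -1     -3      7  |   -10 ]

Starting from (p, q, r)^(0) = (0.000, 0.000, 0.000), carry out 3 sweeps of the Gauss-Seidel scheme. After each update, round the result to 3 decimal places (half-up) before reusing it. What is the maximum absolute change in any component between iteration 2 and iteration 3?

Iteration 1:
  p = (-3 - (1)·0.000 - (-4)·0.000) / (-7) = 0.429
  q = (2 - (-1)·0.429 - (-4)·0.000) / (8) = 0.304
  r = (-10 - (-1)·0.429 - (-3)·0.304) / (7) = -1.237
Iteration 2:
  p = (-3 - (1)·0.304 - (-4)·-1.237) / (-7) = 1.179
  q = (2 - (-1)·1.179 - (-4)·-1.237) / (8) = -0.221
  r = (-10 - (-1)·1.179 - (-3)·-0.221) / (7) = -1.355
Iteration 3:
  p = (-3 - (1)·-0.221 - (-4)·-1.355) / (-7) = 1.171
  q = (2 - (-1)·1.171 - (-4)·-1.355) / (8) = -0.281
  r = (-10 - (-1)·1.171 - (-3)·-0.281) / (7) = -1.382
Change: (-0.008, -0.060, -0.027) → max |·| = 0.060

0.060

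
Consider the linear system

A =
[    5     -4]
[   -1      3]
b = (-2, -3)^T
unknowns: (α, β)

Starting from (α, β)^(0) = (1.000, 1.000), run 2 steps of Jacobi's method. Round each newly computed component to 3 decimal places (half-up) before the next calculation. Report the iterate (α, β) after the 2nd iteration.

(-0.934, -0.867)

Iteration 1:
  α = (-2 - (-4)·1.000) / (5) = 0.400
  β = (-3 - (-1)·1.000) / (3) = -0.667
Iteration 2:
  α = (-2 - (-4)·-0.667) / (5) = -0.934
  β = (-3 - (-1)·0.400) / (3) = -0.867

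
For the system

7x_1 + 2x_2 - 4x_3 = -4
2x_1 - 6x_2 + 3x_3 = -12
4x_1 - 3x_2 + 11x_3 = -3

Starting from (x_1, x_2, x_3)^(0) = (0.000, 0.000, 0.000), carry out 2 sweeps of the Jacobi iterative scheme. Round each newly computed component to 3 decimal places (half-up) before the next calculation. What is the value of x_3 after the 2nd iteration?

Iteration 1:
  x_1 = (-4 - (2)·0.000 - (-4)·0.000) / (7) = -0.571
  x_2 = (-12 - (2)·0.000 - (3)·0.000) / (-6) = 2.000
  x_3 = (-3 - (4)·0.000 - (-3)·0.000) / (11) = -0.273
Iteration 2:
  x_1 = (-4 - (2)·2.000 - (-4)·-0.273) / (7) = -1.299
  x_2 = (-12 - (2)·-0.571 - (3)·-0.273) / (-6) = 1.673
  x_3 = (-3 - (4)·-0.571 - (-3)·2.000) / (11) = 0.480

0.480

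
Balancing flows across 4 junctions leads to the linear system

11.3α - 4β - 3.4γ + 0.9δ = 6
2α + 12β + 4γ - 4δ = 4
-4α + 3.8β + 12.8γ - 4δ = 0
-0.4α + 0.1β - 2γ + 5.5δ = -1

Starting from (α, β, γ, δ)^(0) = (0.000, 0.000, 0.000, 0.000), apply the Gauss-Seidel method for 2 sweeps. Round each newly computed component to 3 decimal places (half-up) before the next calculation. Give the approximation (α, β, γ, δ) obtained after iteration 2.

(0.655, 0.155, 0.123, -0.092)

Iteration 1:
  α = (6 - (-4)·0.000 - (-3.4)·0.000 - (0.9)·0.000) / (11.3) = 0.531
  β = (4 - (2)·0.531 - (4)·0.000 - (-4)·0.000) / (12) = 0.245
  γ = (0 - (-4)·0.531 - (3.8)·0.245 - (-4)·0.000) / (12.8) = 0.093
  δ = (-1 - (-0.4)·0.531 - (0.1)·0.245 - (-2)·0.093) / (5.5) = -0.114
Iteration 2:
  α = (6 - (-4)·0.245 - (-3.4)·0.093 - (0.9)·-0.114) / (11.3) = 0.655
  β = (4 - (2)·0.655 - (4)·0.093 - (-4)·-0.114) / (12) = 0.155
  γ = (0 - (-4)·0.655 - (3.8)·0.155 - (-4)·-0.114) / (12.8) = 0.123
  δ = (-1 - (-0.4)·0.655 - (0.1)·0.155 - (-2)·0.123) / (5.5) = -0.092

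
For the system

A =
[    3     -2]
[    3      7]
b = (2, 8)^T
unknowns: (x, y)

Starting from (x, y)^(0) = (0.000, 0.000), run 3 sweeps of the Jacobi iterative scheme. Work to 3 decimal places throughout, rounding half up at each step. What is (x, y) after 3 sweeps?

Iteration 1:
  x = (2 - (-2)·0.000) / (3) = 0.667
  y = (8 - (3)·0.000) / (7) = 1.143
Iteration 2:
  x = (2 - (-2)·1.143) / (3) = 1.429
  y = (8 - (3)·0.667) / (7) = 0.857
Iteration 3:
  x = (2 - (-2)·0.857) / (3) = 1.238
  y = (8 - (3)·1.429) / (7) = 0.530

(1.238, 0.530)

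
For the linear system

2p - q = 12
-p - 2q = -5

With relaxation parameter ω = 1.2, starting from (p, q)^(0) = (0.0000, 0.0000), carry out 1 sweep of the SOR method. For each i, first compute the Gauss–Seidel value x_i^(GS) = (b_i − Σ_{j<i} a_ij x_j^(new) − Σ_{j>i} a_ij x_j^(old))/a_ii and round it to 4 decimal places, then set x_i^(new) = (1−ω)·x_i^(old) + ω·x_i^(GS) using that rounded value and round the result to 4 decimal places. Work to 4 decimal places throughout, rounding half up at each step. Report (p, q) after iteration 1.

Iteration 1:
  p: GS value = (12 - (-1)·0.0000) / (2) = 6.0000;  p ← (1−ω)·0.0000 + ω·6.0000 = 7.2000
  q: GS value = (-5 - (-1)·7.2000) / (-2) = -1.1000;  q ← (1−ω)·0.0000 + ω·-1.1000 = -1.3200

(7.2000, -1.3200)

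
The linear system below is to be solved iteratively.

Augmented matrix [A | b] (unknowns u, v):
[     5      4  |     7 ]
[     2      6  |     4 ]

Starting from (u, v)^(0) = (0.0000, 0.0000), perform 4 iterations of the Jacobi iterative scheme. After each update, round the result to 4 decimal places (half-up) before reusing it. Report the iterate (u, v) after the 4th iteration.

(1.0978, 0.2533)

Iteration 1:
  u = (7 - (4)·0.0000) / (5) = 1.4000
  v = (4 - (2)·0.0000) / (6) = 0.6667
Iteration 2:
  u = (7 - (4)·0.6667) / (5) = 0.8666
  v = (4 - (2)·1.4000) / (6) = 0.2000
Iteration 3:
  u = (7 - (4)·0.2000) / (5) = 1.2400
  v = (4 - (2)·0.8666) / (6) = 0.3778
Iteration 4:
  u = (7 - (4)·0.3778) / (5) = 1.0978
  v = (4 - (2)·1.2400) / (6) = 0.2533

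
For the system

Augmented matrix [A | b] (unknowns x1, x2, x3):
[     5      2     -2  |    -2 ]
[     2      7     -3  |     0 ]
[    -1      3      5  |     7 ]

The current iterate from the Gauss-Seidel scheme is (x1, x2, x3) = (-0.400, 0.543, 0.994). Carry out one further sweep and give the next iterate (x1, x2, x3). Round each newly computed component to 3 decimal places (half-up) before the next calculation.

(-0.220, 0.489, 1.063)

One sweep:
  x1 = (-2 - (2)·0.543 - (-2)·0.994) / (5) = -0.220
  x2 = (0 - (2)·-0.220 - (-3)·0.994) / (7) = 0.489
  x3 = (7 - (-1)·-0.220 - (3)·0.489) / (5) = 1.063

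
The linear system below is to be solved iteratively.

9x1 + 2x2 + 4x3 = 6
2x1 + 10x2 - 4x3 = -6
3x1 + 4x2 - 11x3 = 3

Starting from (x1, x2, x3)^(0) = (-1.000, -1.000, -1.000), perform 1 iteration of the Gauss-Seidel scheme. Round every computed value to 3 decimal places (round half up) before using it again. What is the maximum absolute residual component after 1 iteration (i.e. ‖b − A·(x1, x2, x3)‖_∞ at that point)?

Iteration 1:
  x1 = (6 - (2)·-1.000 - (4)·-1.000) / (9) = 1.333
  x2 = (-6 - (2)·1.333 - (-4)·-1.000) / (10) = -1.267
  x3 = (3 - (3)·1.333 - (4)·-1.267) / (-11) = -0.370
Residual b − A·x = (-1.983, 2.524, -0.001); ∞-norm = 2.524

2.524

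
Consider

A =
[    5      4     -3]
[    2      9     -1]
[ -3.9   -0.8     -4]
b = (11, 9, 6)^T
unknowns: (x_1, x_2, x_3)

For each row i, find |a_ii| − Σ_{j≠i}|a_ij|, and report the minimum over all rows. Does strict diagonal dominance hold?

-2

row 1: |5| − (4+3) = -2
row 2: |9| − (2+1) = 6
row 3: |-4| − (3.9+0.8) = -0.7
minimum over rows = -2 → not strictly diagonally dominant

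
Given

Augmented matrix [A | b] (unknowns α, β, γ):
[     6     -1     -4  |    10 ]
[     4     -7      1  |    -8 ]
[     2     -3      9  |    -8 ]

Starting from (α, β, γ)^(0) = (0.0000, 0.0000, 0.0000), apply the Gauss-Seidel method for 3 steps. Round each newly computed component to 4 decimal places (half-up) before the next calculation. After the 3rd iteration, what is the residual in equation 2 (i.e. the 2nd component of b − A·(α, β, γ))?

0.0004

Iteration 1:
  α = (10 - (-1)·0.0000 - (-4)·0.0000) / (6) = 1.6667
  β = (-8 - (4)·1.6667 - (1)·0.0000) / (-7) = 2.0953
  γ = (-8 - (2)·1.6667 - (-3)·2.0953) / (9) = -0.5608
Iteration 2:
  α = (10 - (-1)·2.0953 - (-4)·-0.5608) / (6) = 1.6420
  β = (-8 - (4)·1.6420 - (1)·-0.5608) / (-7) = 2.0010
  γ = (-8 - (2)·1.6420 - (-3)·2.0010) / (9) = -0.5868
Iteration 3:
  α = (10 - (-1)·2.0010 - (-4)·-0.5868) / (6) = 1.6090
  β = (-8 - (4)·1.6090 - (1)·-0.5868) / (-7) = 1.9785
  γ = (-8 - (2)·1.6090 - (-3)·1.9785) / (9) = -0.5869
Residual b − A·x = (-0.0231, 0.0004, -0.0004)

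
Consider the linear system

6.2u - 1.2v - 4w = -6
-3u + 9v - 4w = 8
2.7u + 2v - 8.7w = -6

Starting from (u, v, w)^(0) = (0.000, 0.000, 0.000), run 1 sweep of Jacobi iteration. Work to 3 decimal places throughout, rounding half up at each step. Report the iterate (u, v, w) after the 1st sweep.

(-0.968, 0.889, 0.690)

Iteration 1:
  u = (-6 - (-1.2)·0.000 - (-4)·0.000) / (6.2) = -0.968
  v = (8 - (-3)·0.000 - (-4)·0.000) / (9) = 0.889
  w = (-6 - (2.7)·0.000 - (2)·0.000) / (-8.7) = 0.690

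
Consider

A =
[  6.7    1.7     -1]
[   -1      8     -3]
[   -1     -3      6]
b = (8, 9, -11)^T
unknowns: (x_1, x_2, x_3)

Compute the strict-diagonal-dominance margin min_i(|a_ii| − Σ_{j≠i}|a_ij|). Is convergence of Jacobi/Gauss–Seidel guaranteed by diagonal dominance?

row 1: |6.7| − (1.7+1) = 4
row 2: |8| − (1+3) = 4
row 3: |6| − (1+3) = 2
minimum over rows = 2 → strictly diagonally dominant (convergence guaranteed)

2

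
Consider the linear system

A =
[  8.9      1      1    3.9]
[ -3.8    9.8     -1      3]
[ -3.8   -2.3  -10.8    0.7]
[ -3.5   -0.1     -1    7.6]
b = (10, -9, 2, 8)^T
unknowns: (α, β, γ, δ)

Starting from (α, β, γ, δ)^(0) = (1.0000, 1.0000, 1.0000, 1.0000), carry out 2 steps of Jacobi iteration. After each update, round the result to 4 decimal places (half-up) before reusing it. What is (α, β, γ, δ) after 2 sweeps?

Iteration 1:
  α = (10 - (1)·1.0000 - (1)·1.0000 - (3.9)·1.0000) / (8.9) = 0.4607
  β = (-9 - (-3.8)·1.0000 - (-1)·1.0000 - (3)·1.0000) / (9.8) = -0.7347
  γ = (2 - (-3.8)·1.0000 - (-2.3)·1.0000 - (0.7)·1.0000) / (-10.8) = -0.6852
  δ = (8 - (-3.5)·1.0000 - (-0.1)·1.0000 - (-1)·1.0000) / (7.6) = 1.6579
Iteration 2:
  α = (10 - (1)·-0.7347 - (1)·-0.6852 - (3.9)·1.6579) / (8.9) = 0.5566
  β = (-9 - (-3.8)·0.4607 - (-1)·-0.6852 - (3)·1.6579) / (9.8) = -1.3172
  γ = (2 - (-3.8)·0.4607 - (-2.3)·-0.7347 - (0.7)·1.6579) / (-10.8) = -0.0834
  δ = (8 - (-3.5)·0.4607 - (-0.1)·-0.7347 - (-1)·-0.6852) / (7.6) = 1.1650

(0.5566, -1.3172, -0.0834, 1.1650)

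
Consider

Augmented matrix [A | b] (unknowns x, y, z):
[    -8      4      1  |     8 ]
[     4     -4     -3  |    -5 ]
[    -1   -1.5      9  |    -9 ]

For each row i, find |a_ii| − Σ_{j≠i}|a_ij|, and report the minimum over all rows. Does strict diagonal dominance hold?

row 1: |-8| − (4+1) = 3
row 2: |-4| − (4+3) = -3
row 3: |9| − (1+1.5) = 6.5
minimum over rows = -3 → not strictly diagonally dominant

-3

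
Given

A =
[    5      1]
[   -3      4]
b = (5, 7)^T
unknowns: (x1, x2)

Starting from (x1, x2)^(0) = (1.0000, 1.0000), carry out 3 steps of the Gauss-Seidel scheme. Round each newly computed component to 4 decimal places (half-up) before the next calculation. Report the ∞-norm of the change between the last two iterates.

0.0405

Iteration 1:
  x1 = (5 - (1)·1.0000) / (5) = 0.8000
  x2 = (7 - (-3)·0.8000) / (4) = 2.3500
Iteration 2:
  x1 = (5 - (1)·2.3500) / (5) = 0.5300
  x2 = (7 - (-3)·0.5300) / (4) = 2.1475
Iteration 3:
  x1 = (5 - (1)·2.1475) / (5) = 0.5705
  x2 = (7 - (-3)·0.5705) / (4) = 2.1779
Change: (0.0405, 0.0304) → max |·| = 0.0405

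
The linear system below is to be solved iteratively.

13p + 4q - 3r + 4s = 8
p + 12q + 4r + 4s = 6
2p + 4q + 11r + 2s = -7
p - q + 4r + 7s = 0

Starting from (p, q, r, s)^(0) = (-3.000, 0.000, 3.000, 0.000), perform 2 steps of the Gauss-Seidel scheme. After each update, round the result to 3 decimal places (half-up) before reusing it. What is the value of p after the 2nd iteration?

Iteration 1:
  p = (8 - (4)·0.000 - (-3)·3.000 - (4)·0.000) / (13) = 1.308
  q = (6 - (1)·1.308 - (4)·3.000 - (4)·0.000) / (12) = -0.609
  r = (-7 - (2)·1.308 - (4)·-0.609 - (2)·0.000) / (11) = -0.653
  s = (0 - (1)·1.308 - (-1)·-0.609 - (4)·-0.653) / (7) = 0.099
Iteration 2:
  p = (8 - (4)·-0.609 - (-3)·-0.653 - (4)·0.099) / (13) = 0.622
  q = (6 - (1)·0.622 - (4)·-0.653 - (4)·0.099) / (12) = 0.633
  r = (-7 - (2)·0.622 - (4)·0.633 - (2)·0.099) / (11) = -0.998
  s = (0 - (1)·0.622 - (-1)·0.633 - (4)·-0.998) / (7) = 0.572

0.622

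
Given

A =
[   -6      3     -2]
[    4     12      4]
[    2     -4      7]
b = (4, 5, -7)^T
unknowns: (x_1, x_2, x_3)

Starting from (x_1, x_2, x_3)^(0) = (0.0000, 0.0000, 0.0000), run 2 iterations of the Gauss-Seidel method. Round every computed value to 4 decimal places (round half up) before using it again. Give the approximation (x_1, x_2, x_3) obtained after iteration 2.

(-0.1991, 0.6312, -0.5824)

Iteration 1:
  x_1 = (4 - (3)·0.0000 - (-2)·0.0000) / (-6) = -0.6667
  x_2 = (5 - (4)·-0.6667 - (4)·0.0000) / (12) = 0.6389
  x_3 = (-7 - (2)·-0.6667 - (-4)·0.6389) / (7) = -0.4444
Iteration 2:
  x_1 = (4 - (3)·0.6389 - (-2)·-0.4444) / (-6) = -0.1991
  x_2 = (5 - (4)·-0.1991 - (4)·-0.4444) / (12) = 0.6312
  x_3 = (-7 - (2)·-0.1991 - (-4)·0.6312) / (7) = -0.5824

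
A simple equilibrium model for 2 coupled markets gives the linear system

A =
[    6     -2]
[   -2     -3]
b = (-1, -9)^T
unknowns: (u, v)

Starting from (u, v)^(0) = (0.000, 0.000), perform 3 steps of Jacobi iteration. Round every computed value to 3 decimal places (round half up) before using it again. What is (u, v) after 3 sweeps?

Iteration 1:
  u = (-1 - (-2)·0.000) / (6) = -0.167
  v = (-9 - (-2)·0.000) / (-3) = 3.000
Iteration 2:
  u = (-1 - (-2)·3.000) / (6) = 0.833
  v = (-9 - (-2)·-0.167) / (-3) = 3.111
Iteration 3:
  u = (-1 - (-2)·3.111) / (6) = 0.870
  v = (-9 - (-2)·0.833) / (-3) = 2.445

(0.870, 2.445)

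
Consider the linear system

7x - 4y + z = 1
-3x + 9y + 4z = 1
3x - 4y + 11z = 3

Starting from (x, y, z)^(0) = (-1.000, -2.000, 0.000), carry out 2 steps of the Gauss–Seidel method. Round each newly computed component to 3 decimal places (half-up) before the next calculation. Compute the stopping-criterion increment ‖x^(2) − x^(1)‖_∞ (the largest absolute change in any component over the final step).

0.950

Iteration 1:
  x = (1 - (-4)·-2.000 - (1)·0.000) / (7) = -1.000
  y = (1 - (-3)·-1.000 - (4)·0.000) / (9) = -0.222
  z = (3 - (3)·-1.000 - (-4)·-0.222) / (11) = 0.465
Iteration 2:
  x = (1 - (-4)·-0.222 - (1)·0.465) / (7) = -0.050
  y = (1 - (-3)·-0.050 - (4)·0.465) / (9) = -0.112
  z = (3 - (3)·-0.050 - (-4)·-0.112) / (11) = 0.246
Change: (0.950, 0.110, -0.219) → max |·| = 0.950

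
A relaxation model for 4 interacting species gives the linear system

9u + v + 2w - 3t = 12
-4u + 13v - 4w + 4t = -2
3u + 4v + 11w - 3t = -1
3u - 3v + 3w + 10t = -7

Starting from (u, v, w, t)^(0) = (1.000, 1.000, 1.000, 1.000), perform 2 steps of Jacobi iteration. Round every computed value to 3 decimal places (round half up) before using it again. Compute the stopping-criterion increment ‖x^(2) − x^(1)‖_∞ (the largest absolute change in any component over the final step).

Iteration 1:
  u = (12 - (1)·1.000 - (2)·1.000 - (-3)·1.000) / (9) = 1.333
  v = (-2 - (-4)·1.000 - (-4)·1.000 - (4)·1.000) / (13) = 0.154
  w = (-1 - (3)·1.000 - (4)·1.000 - (-3)·1.000) / (11) = -0.455
  t = (-7 - (3)·1.000 - (-3)·1.000 - (3)·1.000) / (10) = -1.000
Iteration 2:
  u = (12 - (1)·0.154 - (2)·-0.455 - (-3)·-1.000) / (9) = 1.084
  v = (-2 - (-4)·1.333 - (-4)·-0.455 - (4)·-1.000) / (13) = 0.424
  w = (-1 - (3)·1.333 - (4)·0.154 - (-3)·-1.000) / (11) = -0.783
  t = (-7 - (3)·1.333 - (-3)·0.154 - (3)·-0.455) / (10) = -0.917
Change: (-0.249, 0.270, -0.328, 0.083) → max |·| = 0.328

0.328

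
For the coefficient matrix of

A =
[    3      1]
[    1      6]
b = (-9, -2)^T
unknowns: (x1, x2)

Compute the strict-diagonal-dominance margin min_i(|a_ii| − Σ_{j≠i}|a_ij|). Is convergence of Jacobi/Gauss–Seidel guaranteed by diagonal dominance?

row 1: |3| − (1) = 2
row 2: |6| − (1) = 5
minimum over rows = 2 → strictly diagonally dominant (convergence guaranteed)

2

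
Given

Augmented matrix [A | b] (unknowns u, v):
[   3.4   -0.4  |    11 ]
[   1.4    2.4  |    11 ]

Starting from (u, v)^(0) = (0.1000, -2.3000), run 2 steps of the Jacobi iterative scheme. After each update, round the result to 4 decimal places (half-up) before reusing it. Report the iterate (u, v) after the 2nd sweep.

Iteration 1:
  u = (11 - (-0.4)·-2.3000) / (3.4) = 2.9647
  v = (11 - (1.4)·0.1000) / (2.4) = 4.5250
Iteration 2:
  u = (11 - (-0.4)·4.5250) / (3.4) = 3.7676
  v = (11 - (1.4)·2.9647) / (2.4) = 2.8539

(3.7676, 2.8539)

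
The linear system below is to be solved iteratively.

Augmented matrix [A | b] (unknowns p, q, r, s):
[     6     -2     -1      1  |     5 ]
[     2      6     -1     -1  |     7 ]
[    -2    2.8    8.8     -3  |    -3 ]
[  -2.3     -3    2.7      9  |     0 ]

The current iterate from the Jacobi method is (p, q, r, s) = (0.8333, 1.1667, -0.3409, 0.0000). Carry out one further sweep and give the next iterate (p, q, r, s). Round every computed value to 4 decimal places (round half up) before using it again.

One sweep:
  p = (5 - (-2)·1.1667 - (-1)·-0.3409 - (1)·0.0000) / (6) = 1.1654
  q = (7 - (2)·0.8333 - (-1)·-0.3409 - (-1)·0.0000) / (6) = 0.8321
  r = (-3 - (-2)·0.8333 - (2.8)·1.1667 - (-3)·0.0000) / (8.8) = -0.5227
  s = (0 - (-2.3)·0.8333 - (-3)·1.1667 - (2.7)·-0.3409) / (9) = 0.7041

(1.1654, 0.8321, -0.5227, 0.7041)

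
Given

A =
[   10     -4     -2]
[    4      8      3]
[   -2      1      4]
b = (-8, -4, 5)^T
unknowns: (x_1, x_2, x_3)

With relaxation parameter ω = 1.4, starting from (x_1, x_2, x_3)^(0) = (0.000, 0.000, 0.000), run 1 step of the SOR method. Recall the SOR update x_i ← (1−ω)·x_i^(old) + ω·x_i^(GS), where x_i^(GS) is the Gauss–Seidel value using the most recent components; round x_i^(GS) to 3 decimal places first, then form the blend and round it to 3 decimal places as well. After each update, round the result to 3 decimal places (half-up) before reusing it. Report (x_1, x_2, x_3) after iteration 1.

Iteration 1:
  x_1: GS value = (-8 - (-4)·0.000 - (-2)·0.000) / (10) = -0.800;  x_1 ← (1−ω)·0.000 + ω·-0.800 = -1.120
  x_2: GS value = (-4 - (4)·-1.120 - (3)·0.000) / (8) = 0.060;  x_2 ← (1−ω)·0.000 + ω·0.060 = 0.084
  x_3: GS value = (5 - (-2)·-1.120 - (1)·0.084) / (4) = 0.669;  x_3 ← (1−ω)·0.000 + ω·0.669 = 0.937

(-1.120, 0.084, 0.937)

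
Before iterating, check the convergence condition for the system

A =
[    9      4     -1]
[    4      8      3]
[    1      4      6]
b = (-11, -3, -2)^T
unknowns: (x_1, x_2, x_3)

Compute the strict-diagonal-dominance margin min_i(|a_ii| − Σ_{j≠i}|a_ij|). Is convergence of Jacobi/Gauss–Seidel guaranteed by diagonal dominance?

row 1: |9| − (4+1) = 4
row 2: |8| − (4+3) = 1
row 3: |6| − (1+4) = 1
minimum over rows = 1 → strictly diagonally dominant (convergence guaranteed)

1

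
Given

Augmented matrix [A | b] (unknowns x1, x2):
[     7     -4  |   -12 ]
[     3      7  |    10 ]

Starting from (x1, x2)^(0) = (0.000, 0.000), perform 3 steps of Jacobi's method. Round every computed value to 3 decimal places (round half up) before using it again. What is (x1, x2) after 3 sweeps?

(-0.478, 1.813)

Iteration 1:
  x1 = (-12 - (-4)·0.000) / (7) = -1.714
  x2 = (10 - (3)·0.000) / (7) = 1.429
Iteration 2:
  x1 = (-12 - (-4)·1.429) / (7) = -0.898
  x2 = (10 - (3)·-1.714) / (7) = 2.163
Iteration 3:
  x1 = (-12 - (-4)·2.163) / (7) = -0.478
  x2 = (10 - (3)·-0.898) / (7) = 1.813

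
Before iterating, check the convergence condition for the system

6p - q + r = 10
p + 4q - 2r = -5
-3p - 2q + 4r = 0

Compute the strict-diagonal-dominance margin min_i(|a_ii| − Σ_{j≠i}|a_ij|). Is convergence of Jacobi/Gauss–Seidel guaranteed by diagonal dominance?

-1

row 1: |6| − (1+1) = 4
row 2: |4| − (1+2) = 1
row 3: |4| − (3+2) = -1
minimum over rows = -1 → not strictly diagonally dominant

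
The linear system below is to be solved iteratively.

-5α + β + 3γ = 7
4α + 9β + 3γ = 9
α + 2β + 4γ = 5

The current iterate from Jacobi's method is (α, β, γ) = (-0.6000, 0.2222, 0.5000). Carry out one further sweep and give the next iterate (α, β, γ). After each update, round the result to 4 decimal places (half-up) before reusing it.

One sweep:
  α = (7 - (1)·0.2222 - (3)·0.5000) / (-5) = -1.0556
  β = (9 - (4)·-0.6000 - (3)·0.5000) / (9) = 1.1000
  γ = (5 - (1)·-0.6000 - (2)·0.2222) / (4) = 1.2889

(-1.0556, 1.1000, 1.2889)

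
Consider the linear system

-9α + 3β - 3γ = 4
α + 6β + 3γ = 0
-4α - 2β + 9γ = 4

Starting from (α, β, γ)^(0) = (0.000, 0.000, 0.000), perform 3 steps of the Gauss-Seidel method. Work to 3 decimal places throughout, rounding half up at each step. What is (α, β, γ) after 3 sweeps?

(-0.529, -0.016, 0.206)

Iteration 1:
  α = (4 - (3)·0.000 - (-3)·0.000) / (-9) = -0.444
  β = (0 - (1)·-0.444 - (3)·0.000) / (6) = 0.074
  γ = (4 - (-4)·-0.444 - (-2)·0.074) / (9) = 0.264
Iteration 2:
  α = (4 - (3)·0.074 - (-3)·0.264) / (-9) = -0.508
  β = (0 - (1)·-0.508 - (3)·0.264) / (6) = -0.047
  γ = (4 - (-4)·-0.508 - (-2)·-0.047) / (9) = 0.208
Iteration 3:
  α = (4 - (3)·-0.047 - (-3)·0.208) / (-9) = -0.529
  β = (0 - (1)·-0.529 - (3)·0.208) / (6) = -0.016
  γ = (4 - (-4)·-0.529 - (-2)·-0.016) / (9) = 0.206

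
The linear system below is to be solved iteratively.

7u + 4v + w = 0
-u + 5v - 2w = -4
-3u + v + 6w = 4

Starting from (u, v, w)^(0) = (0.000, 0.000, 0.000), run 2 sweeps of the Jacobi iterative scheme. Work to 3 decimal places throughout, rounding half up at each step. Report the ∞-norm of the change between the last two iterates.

0.362

Iteration 1:
  u = (0 - (4)·0.000 - (1)·0.000) / (7) = 0.000
  v = (-4 - (-1)·0.000 - (-2)·0.000) / (5) = -0.800
  w = (4 - (-3)·0.000 - (1)·0.000) / (6) = 0.667
Iteration 2:
  u = (0 - (4)·-0.800 - (1)·0.667) / (7) = 0.362
  v = (-4 - (-1)·0.000 - (-2)·0.667) / (5) = -0.533
  w = (4 - (-3)·0.000 - (1)·-0.800) / (6) = 0.800
Change: (0.362, 0.267, 0.133) → max |·| = 0.362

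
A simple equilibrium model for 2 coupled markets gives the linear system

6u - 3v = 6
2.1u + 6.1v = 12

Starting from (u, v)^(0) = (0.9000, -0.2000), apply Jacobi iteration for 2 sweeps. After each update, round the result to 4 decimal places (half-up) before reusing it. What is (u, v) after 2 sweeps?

Iteration 1:
  u = (6 - (-3)·-0.2000) / (6) = 0.9000
  v = (12 - (2.1)·0.9000) / (6.1) = 1.6574
Iteration 2:
  u = (6 - (-3)·1.6574) / (6) = 1.8287
  v = (12 - (2.1)·0.9000) / (6.1) = 1.6574

(1.8287, 1.6574)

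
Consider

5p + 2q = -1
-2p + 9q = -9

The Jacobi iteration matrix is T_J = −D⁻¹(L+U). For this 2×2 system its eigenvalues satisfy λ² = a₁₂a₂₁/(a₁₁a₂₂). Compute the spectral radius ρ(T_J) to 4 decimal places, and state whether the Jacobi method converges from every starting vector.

a₁₂a₂₁/(a₁₁a₂₂) = (2)·(-2) / ((5)·(9)) = -0.088889
ρ = √|-0.088889| = √0.088889 = 0.2981
ρ < 1, so Jacobi converges

0.2981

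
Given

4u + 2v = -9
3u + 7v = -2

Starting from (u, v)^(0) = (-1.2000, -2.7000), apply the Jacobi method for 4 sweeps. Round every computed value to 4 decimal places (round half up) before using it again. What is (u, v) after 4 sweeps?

Iteration 1:
  u = (-9 - (2)·-2.7000) / (4) = -0.9000
  v = (-2 - (3)·-1.2000) / (7) = 0.2286
Iteration 2:
  u = (-9 - (2)·0.2286) / (4) = -2.3643
  v = (-2 - (3)·-0.9000) / (7) = 0.1000
Iteration 3:
  u = (-9 - (2)·0.1000) / (4) = -2.3000
  v = (-2 - (3)·-2.3643) / (7) = 0.7276
Iteration 4:
  u = (-9 - (2)·0.7276) / (4) = -2.6138
  v = (-2 - (3)·-2.3000) / (7) = 0.7000

(-2.6138, 0.7000)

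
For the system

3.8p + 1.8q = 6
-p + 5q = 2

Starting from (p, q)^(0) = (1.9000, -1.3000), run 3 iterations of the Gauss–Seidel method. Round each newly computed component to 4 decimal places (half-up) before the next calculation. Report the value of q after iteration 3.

Iteration 1:
  p = (6 - (1.8)·-1.3000) / (3.8) = 2.1947
  q = (2 - (-1)·2.1947) / (5) = 0.8389
Iteration 2:
  p = (6 - (1.8)·0.8389) / (3.8) = 1.1816
  q = (2 - (-1)·1.1816) / (5) = 0.6363
Iteration 3:
  p = (6 - (1.8)·0.6363) / (3.8) = 1.2775
  q = (2 - (-1)·1.2775) / (5) = 0.6555

0.6555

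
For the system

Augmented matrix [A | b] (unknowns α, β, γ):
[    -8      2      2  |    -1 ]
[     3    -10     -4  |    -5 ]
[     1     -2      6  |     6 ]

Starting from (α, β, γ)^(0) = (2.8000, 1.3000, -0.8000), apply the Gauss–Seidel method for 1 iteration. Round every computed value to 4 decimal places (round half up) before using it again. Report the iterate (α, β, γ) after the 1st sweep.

Iteration 1:
  α = (-1 - (2)·1.3000 - (2)·-0.8000) / (-8) = 0.2500
  β = (-5 - (3)·0.2500 - (-4)·-0.8000) / (-10) = 0.8950
  γ = (6 - (1)·0.2500 - (-2)·0.8950) / (6) = 1.2567

(0.2500, 0.8950, 1.2567)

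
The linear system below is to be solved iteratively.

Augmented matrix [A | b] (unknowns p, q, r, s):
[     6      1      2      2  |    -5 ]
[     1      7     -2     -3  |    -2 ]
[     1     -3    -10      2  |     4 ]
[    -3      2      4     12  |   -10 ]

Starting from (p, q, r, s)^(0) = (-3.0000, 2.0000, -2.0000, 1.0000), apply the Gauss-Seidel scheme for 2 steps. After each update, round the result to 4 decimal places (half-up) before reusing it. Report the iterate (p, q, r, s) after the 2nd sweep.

(-0.4094, -0.6788, -0.4226, -0.6817)

Iteration 1:
  p = (-5 - (1)·2.0000 - (2)·-2.0000 - (2)·1.0000) / (6) = -0.8333
  q = (-2 - (1)·-0.8333 - (-2)·-2.0000 - (-3)·1.0000) / (7) = -0.3095
  r = (4 - (1)·-0.8333 - (-3)·-0.3095 - (2)·1.0000) / (-10) = -0.1905
  s = (-10 - (-3)·-0.8333 - (2)·-0.3095 - (4)·-0.1905) / (12) = -0.9266
Iteration 2:
  p = (-5 - (1)·-0.3095 - (2)·-0.1905 - (2)·-0.9266) / (6) = -0.4094
  q = (-2 - (1)·-0.4094 - (-2)·-0.1905 - (-3)·-0.9266) / (7) = -0.6788
  r = (4 - (1)·-0.4094 - (-3)·-0.6788 - (2)·-0.9266) / (-10) = -0.4226
  s = (-10 - (-3)·-0.4094 - (2)·-0.6788 - (4)·-0.4226) / (12) = -0.6817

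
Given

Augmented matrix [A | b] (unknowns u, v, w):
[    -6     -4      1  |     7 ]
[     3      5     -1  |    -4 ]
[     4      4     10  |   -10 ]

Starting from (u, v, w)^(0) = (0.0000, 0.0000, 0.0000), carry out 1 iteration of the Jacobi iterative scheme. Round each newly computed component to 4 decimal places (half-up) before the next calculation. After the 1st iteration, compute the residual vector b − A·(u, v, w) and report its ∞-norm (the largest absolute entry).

Iteration 1:
  u = (7 - (-4)·0.0000 - (1)·0.0000) / (-6) = -1.1667
  v = (-4 - (3)·0.0000 - (-1)·0.0000) / (5) = -0.8000
  w = (-10 - (4)·0.0000 - (4)·0.0000) / (10) = -1.0000
Residual b − A·x = (-2.2002, 2.5001, 7.8668); ∞-norm = 7.8668

7.8668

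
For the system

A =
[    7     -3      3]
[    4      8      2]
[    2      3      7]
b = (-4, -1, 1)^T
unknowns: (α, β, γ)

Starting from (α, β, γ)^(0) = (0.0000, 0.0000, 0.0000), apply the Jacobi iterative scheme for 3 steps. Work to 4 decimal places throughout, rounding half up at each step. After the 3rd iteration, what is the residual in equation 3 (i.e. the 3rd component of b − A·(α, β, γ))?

-0.0377

Iteration 1:
  α = (-4 - (-3)·0.0000 - (3)·0.0000) / (7) = -0.5714
  β = (-1 - (4)·0.0000 - (2)·0.0000) / (8) = -0.1250
  γ = (1 - (2)·0.0000 - (3)·0.0000) / (7) = 0.1429
Iteration 2:
  α = (-4 - (-3)·-0.1250 - (3)·0.1429) / (7) = -0.6862
  β = (-1 - (4)·-0.5714 - (2)·0.1429) / (8) = 0.1250
  γ = (1 - (2)·-0.5714 - (3)·-0.1250) / (7) = 0.3597
Iteration 3:
  α = (-4 - (-3)·0.1250 - (3)·0.3597) / (7) = -0.6720
  β = (-1 - (4)·-0.6862 - (2)·0.3597) / (8) = 0.1282
  γ = (1 - (2)·-0.6862 - (3)·0.1250) / (7) = 0.2853
Residual b − A·x = (0.2327, 0.0918, -0.0377)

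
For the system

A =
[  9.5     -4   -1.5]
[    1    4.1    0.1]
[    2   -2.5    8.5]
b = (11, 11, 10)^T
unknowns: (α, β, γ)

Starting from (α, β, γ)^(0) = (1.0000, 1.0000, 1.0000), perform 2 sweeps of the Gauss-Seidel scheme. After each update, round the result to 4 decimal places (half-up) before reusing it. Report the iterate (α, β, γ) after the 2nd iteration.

Iteration 1:
  α = (11 - (-4)·1.0000 - (-1.5)·1.0000) / (9.5) = 1.7368
  β = (11 - (1)·1.7368 - (0.1)·1.0000) / (4.1) = 2.2349
  γ = (10 - (2)·1.7368 - (-2.5)·2.2349) / (8.5) = 1.4251
Iteration 2:
  α = (11 - (-4)·2.2349 - (-1.5)·1.4251) / (9.5) = 2.3239
  β = (11 - (1)·2.3239 - (0.1)·1.4251) / (4.1) = 2.0814
  γ = (10 - (2)·2.3239 - (-2.5)·2.0814) / (8.5) = 1.2418

(2.3239, 2.0814, 1.2418)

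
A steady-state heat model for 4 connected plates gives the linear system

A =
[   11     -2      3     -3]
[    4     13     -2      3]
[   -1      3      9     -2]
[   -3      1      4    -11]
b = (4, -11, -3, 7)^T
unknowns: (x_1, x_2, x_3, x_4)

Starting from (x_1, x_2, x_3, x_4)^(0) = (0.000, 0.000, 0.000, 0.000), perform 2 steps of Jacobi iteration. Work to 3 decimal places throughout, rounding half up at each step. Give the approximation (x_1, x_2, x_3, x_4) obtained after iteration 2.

(0.127, -0.863, -0.152, -0.934)

Iteration 1:
  x_1 = (4 - (-2)·0.000 - (3)·0.000 - (-3)·0.000) / (11) = 0.364
  x_2 = (-11 - (4)·0.000 - (-2)·0.000 - (3)·0.000) / (13) = -0.846
  x_3 = (-3 - (-1)·0.000 - (3)·0.000 - (-2)·0.000) / (9) = -0.333
  x_4 = (7 - (-3)·0.000 - (1)·0.000 - (4)·0.000) / (-11) = -0.636
Iteration 2:
  x_1 = (4 - (-2)·-0.846 - (3)·-0.333 - (-3)·-0.636) / (11) = 0.127
  x_2 = (-11 - (4)·0.364 - (-2)·-0.333 - (3)·-0.636) / (13) = -0.863
  x_3 = (-3 - (-1)·0.364 - (3)·-0.846 - (-2)·-0.636) / (9) = -0.152
  x_4 = (7 - (-3)·0.364 - (1)·-0.846 - (4)·-0.333) / (-11) = -0.934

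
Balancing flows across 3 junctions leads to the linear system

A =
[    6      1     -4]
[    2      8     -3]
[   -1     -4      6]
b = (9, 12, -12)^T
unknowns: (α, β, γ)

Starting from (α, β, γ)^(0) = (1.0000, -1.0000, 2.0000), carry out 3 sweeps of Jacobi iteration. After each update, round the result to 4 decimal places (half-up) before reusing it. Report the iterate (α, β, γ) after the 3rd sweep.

Iteration 1:
  α = (9 - (1)·-1.0000 - (-4)·2.0000) / (6) = 3.0000
  β = (12 - (2)·1.0000 - (-3)·2.0000) / (8) = 2.0000
  γ = (-12 - (-1)·1.0000 - (-4)·-1.0000) / (6) = -2.5000
Iteration 2:
  α = (9 - (1)·2.0000 - (-4)·-2.5000) / (6) = -0.5000
  β = (12 - (2)·3.0000 - (-3)·-2.5000) / (8) = -0.1875
  γ = (-12 - (-1)·3.0000 - (-4)·2.0000) / (6) = -0.1667
Iteration 3:
  α = (9 - (1)·-0.1875 - (-4)·-0.1667) / (6) = 1.4201
  β = (12 - (2)·-0.5000 - (-3)·-0.1667) / (8) = 1.5625
  γ = (-12 - (-1)·-0.5000 - (-4)·-0.1875) / (6) = -2.2083

(1.4201, 1.5625, -2.2083)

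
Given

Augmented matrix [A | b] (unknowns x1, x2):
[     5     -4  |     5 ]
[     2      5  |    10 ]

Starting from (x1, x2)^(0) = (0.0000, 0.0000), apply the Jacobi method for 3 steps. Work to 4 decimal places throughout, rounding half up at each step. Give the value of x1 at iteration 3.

Iteration 1:
  x1 = (5 - (-4)·0.0000) / (5) = 1.0000
  x2 = (10 - (2)·0.0000) / (5) = 2.0000
Iteration 2:
  x1 = (5 - (-4)·2.0000) / (5) = 2.6000
  x2 = (10 - (2)·1.0000) / (5) = 1.6000
Iteration 3:
  x1 = (5 - (-4)·1.6000) / (5) = 2.2800
  x2 = (10 - (2)·2.6000) / (5) = 0.9600

2.2800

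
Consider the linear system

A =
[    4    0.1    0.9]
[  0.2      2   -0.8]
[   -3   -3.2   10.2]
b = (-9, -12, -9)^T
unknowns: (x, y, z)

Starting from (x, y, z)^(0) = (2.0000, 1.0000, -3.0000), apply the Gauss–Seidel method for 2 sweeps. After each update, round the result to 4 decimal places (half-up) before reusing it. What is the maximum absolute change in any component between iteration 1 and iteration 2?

Iteration 1:
  x = (-9 - (0.1)·1.0000 - (0.9)·-3.0000) / (4) = -1.6000
  y = (-12 - (0.2)·-1.6000 - (-0.8)·-3.0000) / (2) = -7.0400
  z = (-9 - (-3)·-1.6000 - (-3.2)·-7.0400) / (10.2) = -3.5616
Iteration 2:
  x = (-9 - (0.1)·-7.0400 - (0.9)·-3.5616) / (4) = -1.2726
  y = (-12 - (0.2)·-1.2726 - (-0.8)·-3.5616) / (2) = -7.2974
  z = (-9 - (-3)·-1.2726 - (-3.2)·-7.2974) / (10.2) = -3.5460
Change: (0.3274, -0.2574, 0.0156) → max |·| = 0.3274

0.3274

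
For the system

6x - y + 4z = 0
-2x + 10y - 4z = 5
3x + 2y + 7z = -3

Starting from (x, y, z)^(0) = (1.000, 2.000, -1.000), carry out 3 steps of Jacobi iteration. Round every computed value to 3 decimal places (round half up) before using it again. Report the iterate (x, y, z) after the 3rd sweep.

Iteration 1:
  x = (0 - (-1)·2.000 - (4)·-1.000) / (6) = 1.000
  y = (5 - (-2)·1.000 - (-4)·-1.000) / (10) = 0.300
  z = (-3 - (3)·1.000 - (2)·2.000) / (7) = -1.429
Iteration 2:
  x = (0 - (-1)·0.300 - (4)·-1.429) / (6) = 1.003
  y = (5 - (-2)·1.000 - (-4)·-1.429) / (10) = 0.128
  z = (-3 - (3)·1.000 - (2)·0.300) / (7) = -0.943
Iteration 3:
  x = (0 - (-1)·0.128 - (4)·-0.943) / (6) = 0.650
  y = (5 - (-2)·1.003 - (-4)·-0.943) / (10) = 0.323
  z = (-3 - (3)·1.003 - (2)·0.128) / (7) = -0.895

(0.650, 0.323, -0.895)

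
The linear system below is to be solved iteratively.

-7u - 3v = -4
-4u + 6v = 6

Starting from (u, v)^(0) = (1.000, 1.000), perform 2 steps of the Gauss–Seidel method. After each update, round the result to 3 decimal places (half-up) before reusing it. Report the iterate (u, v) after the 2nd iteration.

Iteration 1:
  u = (-4 - (-3)·1.000) / (-7) = 0.143
  v = (6 - (-4)·0.143) / (6) = 1.095
Iteration 2:
  u = (-4 - (-3)·1.095) / (-7) = 0.102
  v = (6 - (-4)·0.102) / (6) = 1.068

(0.102, 1.068)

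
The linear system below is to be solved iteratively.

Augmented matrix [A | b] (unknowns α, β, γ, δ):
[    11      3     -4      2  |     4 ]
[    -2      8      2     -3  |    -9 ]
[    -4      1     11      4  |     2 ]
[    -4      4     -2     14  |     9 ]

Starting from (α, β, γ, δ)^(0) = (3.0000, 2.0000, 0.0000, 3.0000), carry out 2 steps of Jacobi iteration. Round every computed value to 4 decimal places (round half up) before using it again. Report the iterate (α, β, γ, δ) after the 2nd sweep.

Iteration 1:
  α = (4 - (3)·2.0000 - (-4)·0.0000 - (2)·3.0000) / (11) = -0.7273
  β = (-9 - (-2)·3.0000 - (2)·0.0000 - (-3)·3.0000) / (8) = 0.7500
  γ = (2 - (-4)·3.0000 - (1)·2.0000 - (4)·3.0000) / (11) = 0.0000
  δ = (9 - (-4)·3.0000 - (4)·2.0000 - (-2)·0.0000) / (14) = 0.9286
Iteration 2:
  α = (4 - (3)·0.7500 - (-4)·0.0000 - (2)·0.9286) / (11) = -0.0097
  β = (-9 - (-2)·-0.7273 - (2)·0.0000 - (-3)·0.9286) / (8) = -0.9586
  γ = (2 - (-4)·-0.7273 - (1)·0.7500 - (4)·0.9286) / (11) = -0.4885
  δ = (9 - (-4)·-0.7273 - (4)·0.7500 - (-2)·0.0000) / (14) = 0.2208

(-0.0097, -0.9586, -0.4885, 0.2208)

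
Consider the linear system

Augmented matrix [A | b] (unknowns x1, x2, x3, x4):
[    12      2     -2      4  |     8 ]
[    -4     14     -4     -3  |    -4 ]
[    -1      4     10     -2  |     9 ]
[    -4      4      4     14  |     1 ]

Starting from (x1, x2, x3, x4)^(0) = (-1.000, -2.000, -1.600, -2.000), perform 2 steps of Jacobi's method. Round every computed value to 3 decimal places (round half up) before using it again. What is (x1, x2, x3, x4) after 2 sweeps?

(0.838, 0.632, 1.786, 0.545)

Iteration 1:
  x1 = (8 - (2)·-2.000 - (-2)·-1.600 - (4)·-2.000) / (12) = 1.400
  x2 = (-4 - (-4)·-1.000 - (-4)·-1.600 - (-3)·-2.000) / (14) = -1.457
  x3 = (9 - (-1)·-1.000 - (4)·-2.000 - (-2)·-2.000) / (10) = 1.200
  x4 = (1 - (-4)·-1.000 - (4)·-2.000 - (4)·-1.600) / (14) = 0.814
Iteration 2:
  x1 = (8 - (2)·-1.457 - (-2)·1.200 - (4)·0.814) / (12) = 0.838
  x2 = (-4 - (-4)·1.400 - (-4)·1.200 - (-3)·0.814) / (14) = 0.632
  x3 = (9 - (-1)·1.400 - (4)·-1.457 - (-2)·0.814) / (10) = 1.786
  x4 = (1 - (-4)·1.400 - (4)·-1.457 - (4)·1.200) / (14) = 0.545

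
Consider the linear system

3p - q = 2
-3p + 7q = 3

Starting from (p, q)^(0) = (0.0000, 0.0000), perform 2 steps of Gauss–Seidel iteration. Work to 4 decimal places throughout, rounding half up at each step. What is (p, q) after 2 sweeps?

(0.9048, 0.8163)

Iteration 1:
  p = (2 - (-1)·0.0000) / (3) = 0.6667
  q = (3 - (-3)·0.6667) / (7) = 0.7143
Iteration 2:
  p = (2 - (-1)·0.7143) / (3) = 0.9048
  q = (3 - (-3)·0.9048) / (7) = 0.8163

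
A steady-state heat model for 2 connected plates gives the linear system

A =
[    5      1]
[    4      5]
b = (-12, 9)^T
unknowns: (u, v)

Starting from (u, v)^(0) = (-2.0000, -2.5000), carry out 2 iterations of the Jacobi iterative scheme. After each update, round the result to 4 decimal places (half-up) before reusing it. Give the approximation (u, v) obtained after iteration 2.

Iteration 1:
  u = (-12 - (1)·-2.5000) / (5) = -1.9000
  v = (9 - (4)·-2.0000) / (5) = 3.4000
Iteration 2:
  u = (-12 - (1)·3.4000) / (5) = -3.0800
  v = (9 - (4)·-1.9000) / (5) = 3.3200

(-3.0800, 3.3200)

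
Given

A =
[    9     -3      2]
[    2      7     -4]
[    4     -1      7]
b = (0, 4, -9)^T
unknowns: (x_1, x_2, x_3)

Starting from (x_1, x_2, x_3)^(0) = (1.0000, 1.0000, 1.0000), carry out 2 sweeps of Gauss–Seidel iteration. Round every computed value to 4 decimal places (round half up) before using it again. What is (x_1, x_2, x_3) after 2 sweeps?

(0.6349, -0.2903, -1.6900)

Iteration 1:
  x_1 = (0 - (-3)·1.0000 - (2)·1.0000) / (9) = 0.1111
  x_2 = (4 - (2)·0.1111 - (-4)·1.0000) / (7) = 1.1111
  x_3 = (-9 - (4)·0.1111 - (-1)·1.1111) / (7) = -1.1905
Iteration 2:
  x_1 = (0 - (-3)·1.1111 - (2)·-1.1905) / (9) = 0.6349
  x_2 = (4 - (2)·0.6349 - (-4)·-1.1905) / (7) = -0.2903
  x_3 = (-9 - (4)·0.6349 - (-1)·-0.2903) / (7) = -1.6900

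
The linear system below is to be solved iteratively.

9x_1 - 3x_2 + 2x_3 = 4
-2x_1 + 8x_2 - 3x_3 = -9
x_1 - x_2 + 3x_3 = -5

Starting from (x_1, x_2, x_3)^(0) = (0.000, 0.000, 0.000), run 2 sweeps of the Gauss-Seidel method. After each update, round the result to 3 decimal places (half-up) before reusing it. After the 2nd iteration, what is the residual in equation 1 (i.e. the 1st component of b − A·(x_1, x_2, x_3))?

-1.709

Iteration 1:
  x_1 = (4 - (-3)·0.000 - (2)·0.000) / (9) = 0.444
  x_2 = (-9 - (-2)·0.444 - (-3)·0.000) / (8) = -1.014
  x_3 = (-5 - (1)·0.444 - (-1)·-1.014) / (3) = -2.153
Iteration 2:
  x_1 = (4 - (-3)·-1.014 - (2)·-2.153) / (9) = 0.585
  x_2 = (-9 - (-2)·0.585 - (-3)·-2.153) / (8) = -1.786
  x_3 = (-5 - (1)·0.585 - (-1)·-1.786) / (3) = -2.457
Residual b − A·x = (-1.709, -0.913, 0.000)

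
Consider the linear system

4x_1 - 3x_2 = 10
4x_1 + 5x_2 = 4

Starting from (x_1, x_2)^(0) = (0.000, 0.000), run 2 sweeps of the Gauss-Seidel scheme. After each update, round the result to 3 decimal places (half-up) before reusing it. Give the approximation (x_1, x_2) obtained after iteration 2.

Iteration 1:
  x_1 = (10 - (-3)·0.000) / (4) = 2.500
  x_2 = (4 - (4)·2.500) / (5) = -1.200
Iteration 2:
  x_1 = (10 - (-3)·-1.200) / (4) = 1.600
  x_2 = (4 - (4)·1.600) / (5) = -0.480

(1.600, -0.480)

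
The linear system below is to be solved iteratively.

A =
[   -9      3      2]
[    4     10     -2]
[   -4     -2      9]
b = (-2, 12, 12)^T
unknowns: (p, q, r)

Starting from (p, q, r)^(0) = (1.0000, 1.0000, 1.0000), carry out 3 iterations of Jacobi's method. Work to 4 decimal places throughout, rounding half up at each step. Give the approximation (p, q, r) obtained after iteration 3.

Iteration 1:
  p = (-2 - (3)·1.0000 - (2)·1.0000) / (-9) = 0.7778
  q = (12 - (4)·1.0000 - (-2)·1.0000) / (10) = 1.0000
  r = (12 - (-4)·1.0000 - (-2)·1.0000) / (9) = 2.0000
Iteration 2:
  p = (-2 - (3)·1.0000 - (2)·2.0000) / (-9) = 1.0000
  q = (12 - (4)·0.7778 - (-2)·2.0000) / (10) = 1.2889
  r = (12 - (-4)·0.7778 - (-2)·1.0000) / (9) = 1.9012
Iteration 3:
  p = (-2 - (3)·1.2889 - (2)·1.9012) / (-9) = 1.0743
  q = (12 - (4)·1.0000 - (-2)·1.9012) / (10) = 1.1802
  r = (12 - (-4)·1.0000 - (-2)·1.2889) / (9) = 2.0642

(1.0743, 1.1802, 2.0642)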